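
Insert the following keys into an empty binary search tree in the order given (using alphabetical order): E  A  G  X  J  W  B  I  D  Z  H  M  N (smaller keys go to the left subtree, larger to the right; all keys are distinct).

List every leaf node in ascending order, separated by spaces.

Insert E: tree is empty, so E becomes the root.
Insert A: A < E → go left. Place as left child of E.
Insert G: G > E → go right. Place as right child of E.
Insert X: X > E → go right; X > G → go right. Place as right child of G.
Insert J: J > E → go right; J > G → go right; J < X → go left. Place as left child of X.
Insert W: W > E → go right; W > G → go right; W < X → go left; W > J → go right. Place as right child of J.
Insert B: B < E → go left; B > A → go right. Place as right child of A.
Insert I: I > E → go right; I > G → go right; I < X → go left; I < J → go left. Place as left child of J.
Insert D: D < E → go left; D > A → go right; D > B → go right. Place as right child of B.
Insert Z: Z > E → go right; Z > G → go right; Z > X → go right. Place as right child of X.
Insert H: H > E → go right; H > G → go right; H < X → go left; H < J → go left; H < I → go left. Place as left child of I.
Insert M: M > E → go right; M > G → go right; M < X → go left; M > J → go right; M < W → go left. Place as left child of W.
Insert N: N > E → go right; N > G → go right; N < X → go left; N > J → go right; N < W → go left; N > M → go right. Place as right child of M.

D H N Z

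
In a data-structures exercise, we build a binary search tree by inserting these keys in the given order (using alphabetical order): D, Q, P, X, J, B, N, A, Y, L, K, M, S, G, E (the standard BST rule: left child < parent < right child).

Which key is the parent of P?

Insert D: tree is empty, so D becomes the root.
Insert Q: Q > D → go right. Place as right child of D.
Insert P: P > D → go right; P < Q → go left. Place as left child of Q.
Insert X: X > D → go right; X > Q → go right. Place as right child of Q.
Insert J: J > D → go right; J < Q → go left; J < P → go left. Place as left child of P.
Insert B: B < D → go left. Place as left child of D.
Insert N: N > D → go right; N < Q → go left; N < P → go left; N > J → go right. Place as right child of J.
Insert A: A < D → go left; A < B → go left. Place as left child of B.
Insert Y: Y > D → go right; Y > Q → go right; Y > X → go right. Place as right child of X.
Insert L: L > D → go right; L < Q → go left; L < P → go left; L > J → go right; L < N → go left. Place as left child of N.
Insert K: K > D → go right; K < Q → go left; K < P → go left; K > J → go right; K < N → go left; K < L → go left. Place as left child of L.
Insert M: M > D → go right; M < Q → go left; M < P → go left; M > J → go right; M < N → go left; M > L → go right. Place as right child of L.
Insert S: S > D → go right; S > Q → go right; S < X → go left. Place as left child of X.
Insert G: G > D → go right; G < Q → go left; G < P → go left; G < J → go left. Place as left child of J.
Insert E: E > D → go right; E < Q → go left; E < P → go left; E < J → go left; E < G → go left. Place as left child of G.

Q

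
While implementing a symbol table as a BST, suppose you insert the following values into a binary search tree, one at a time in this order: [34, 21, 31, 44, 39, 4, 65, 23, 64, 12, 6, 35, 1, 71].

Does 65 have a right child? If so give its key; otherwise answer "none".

71

Resulting structure (node: left, right):
  34: L=21, R=44
  21: L=4, R=31
  31: L=23, R=–
  44: L=39, R=65
  39: L=35, R=–
  4: L=1, R=12
  65: L=64, R=71
  23: L=–, R=–
  64: L=–, R=–
  12: L=6, R=–
  6: L=–, R=–
  35: L=–, R=–
  1: L=–, R=–
  71: L=–, R=–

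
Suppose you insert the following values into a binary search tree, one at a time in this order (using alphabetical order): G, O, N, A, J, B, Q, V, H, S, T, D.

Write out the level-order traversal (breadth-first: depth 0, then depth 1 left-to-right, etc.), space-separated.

Insert G: tree is empty, so G becomes the root.
Insert O: O > G → go right. Place as right child of G.
Insert N: N > G → go right; N < O → go left. Place as left child of O.
Insert A: A < G → go left. Place as left child of G.
Insert J: J > G → go right; J < O → go left; J < N → go left. Place as left child of N.
Insert B: B < G → go left; B > A → go right. Place as right child of A.
Insert Q: Q > G → go right; Q > O → go right. Place as right child of O.
Insert V: V > G → go right; V > O → go right; V > Q → go right. Place as right child of Q.
Insert H: H > G → go right; H < O → go left; H < N → go left; H < J → go left. Place as left child of J.
Insert S: S > G → go right; S > O → go right; S > Q → go right; S < V → go left. Place as left child of V.
Insert T: T > G → go right; T > O → go right; T > Q → go right; T < V → go left; T > S → go right. Place as right child of S.
Insert D: D < G → go left; D > A → go right; D > B → go right. Place as right child of B.

G A O B N Q D J V H S T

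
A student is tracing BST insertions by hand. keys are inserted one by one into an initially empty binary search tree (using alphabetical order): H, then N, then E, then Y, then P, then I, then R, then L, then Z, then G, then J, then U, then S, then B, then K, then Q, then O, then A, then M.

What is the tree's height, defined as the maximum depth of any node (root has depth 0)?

6

Resulting structure (node: left, right):
  H: L=E, R=N
  N: L=I, R=Y
  E: L=B, R=G
  Y: L=P, R=Z
  P: L=O, R=R
  I: L=–, R=L
  R: L=Q, R=U
  L: L=J, R=M
  Z: L=–, R=–
  G: L=–, R=–
  J: L=–, R=K
  U: L=S, R=–
  S: L=–, R=–
  B: L=A, R=–
  K: L=–, R=–
  Q: L=–, R=–
  O: L=–, R=–
  A: L=–, R=–
  M: L=–, R=–

The deepest node is S at depth 6.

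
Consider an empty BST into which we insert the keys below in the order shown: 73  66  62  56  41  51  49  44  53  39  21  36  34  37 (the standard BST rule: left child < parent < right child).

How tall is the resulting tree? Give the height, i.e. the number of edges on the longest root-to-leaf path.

73: root
66: left child of 73 (depth 1)
62: left child of 66 (depth 2)
56: left child of 62 (depth 3)
41: left child of 56 (depth 4)
51: right child of 41 (depth 5)
49: left child of 51 (depth 6)
44: left child of 49 (depth 7)
53: right child of 51 (depth 6)
39: left child of 41 (depth 5)
21: left child of 39 (depth 6)
36: right child of 21 (depth 7)
34: left child of 36 (depth 8)
37: right child of 36 (depth 8)

The deepest node is 34 at depth 8.

8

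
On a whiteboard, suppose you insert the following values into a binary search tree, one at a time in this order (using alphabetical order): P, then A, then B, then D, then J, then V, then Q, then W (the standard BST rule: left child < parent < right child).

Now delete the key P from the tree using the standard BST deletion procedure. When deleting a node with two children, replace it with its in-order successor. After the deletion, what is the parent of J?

Insert P: tree is empty, so P becomes the root.
Insert A: A < P → go left. Place as left child of P.
Insert B: B < P → go left; B > A → go right. Place as right child of A.
Insert D: D < P → go left; D > A → go right; D > B → go right. Place as right child of B.
Insert J: J < P → go left; J > A → go right; J > B → go right; J > D → go right. Place as right child of D.
Insert V: V > P → go right. Place as right child of P.
Insert Q: Q > P → go right; Q < V → go left. Place as left child of V.
Insert W: W > P → go right; W > V → go right. Place as right child of V.

Delete P (two children — replace with in-order successor).
After deletion, J's parent is D.

D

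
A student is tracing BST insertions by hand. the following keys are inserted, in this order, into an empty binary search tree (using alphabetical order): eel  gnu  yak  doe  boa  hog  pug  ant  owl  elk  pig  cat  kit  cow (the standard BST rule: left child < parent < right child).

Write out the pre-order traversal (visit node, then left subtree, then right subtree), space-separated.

eel doe boa ant cat cow gnu elk yak hog pug owl kit pig

Resulting structure (node: left, right):
  eel: L=doe, R=gnu
  gnu: L=elk, R=yak
  yak: L=hog, R=–
  doe: L=boa, R=–
  boa: L=ant, R=cat
  hog: L=–, R=pug
  pug: L=owl, R=–
  ant: L=–, R=–
  owl: L=kit, R=pig
  elk: L=–, R=–
  pig: L=–, R=–
  cat: L=–, R=cow
  kit: L=–, R=–
  cow: L=–, R=–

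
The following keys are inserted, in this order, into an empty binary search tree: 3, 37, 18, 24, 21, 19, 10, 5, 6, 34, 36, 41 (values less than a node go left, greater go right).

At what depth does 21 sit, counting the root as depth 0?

4

Insert 3: tree is empty, so 3 becomes the root.
Insert 37: 37 > 3 → go right. Place as right child of 3.
Insert 18: 18 > 3 → go right; 18 < 37 → go left. Place as left child of 37.
Insert 24: 24 > 3 → go right; 24 < 37 → go left; 24 > 18 → go right. Place as right child of 18.
Insert 21: 21 > 3 → go right; 21 < 37 → go left; 21 > 18 → go right; 21 < 24 → go left. Place as left child of 24.
Insert 19: 19 > 3 → go right; 19 < 37 → go left; 19 > 18 → go right; 19 < 24 → go left; 19 < 21 → go left. Place as left child of 21.
Insert 10: 10 > 3 → go right; 10 < 37 → go left; 10 < 18 → go left. Place as left child of 18.
Insert 5: 5 > 3 → go right; 5 < 37 → go left; 5 < 18 → go left; 5 < 10 → go left. Place as left child of 10.
Insert 6: 6 > 3 → go right; 6 < 37 → go left; 6 < 18 → go left; 6 < 10 → go left; 6 > 5 → go right. Place as right child of 5.
Insert 34: 34 > 3 → go right; 34 < 37 → go left; 34 > 18 → go right; 34 > 24 → go right. Place as right child of 24.
Insert 36: 36 > 3 → go right; 36 < 37 → go left; 36 > 18 → go right; 36 > 24 → go right; 36 > 34 → go right. Place as right child of 34.
Insert 41: 41 > 3 → go right; 41 > 37 → go right. Place as right child of 37.

Path to 21: 3 → 37 → 18 → 24 → 21, which is 4 edges.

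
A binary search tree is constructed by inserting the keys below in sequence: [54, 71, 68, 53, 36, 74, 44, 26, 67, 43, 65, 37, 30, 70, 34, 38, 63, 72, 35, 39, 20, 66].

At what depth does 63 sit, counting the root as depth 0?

Insert 54: tree is empty, so 54 becomes the root.
Insert 71: 71 > 54 → go right. Place as right child of 54.
Insert 68: 68 > 54 → go right; 68 < 71 → go left. Place as left child of 71.
Insert 53: 53 < 54 → go left. Place as left child of 54.
Insert 36: 36 < 54 → go left; 36 < 53 → go left. Place as left child of 53.
Insert 74: 74 > 54 → go right; 74 > 71 → go right. Place as right child of 71.
Insert 44: 44 < 54 → go left; 44 < 53 → go left; 44 > 36 → go right. Place as right child of 36.
Insert 26: 26 < 54 → go left; 26 < 53 → go left; 26 < 36 → go left. Place as left child of 36.
Insert 67: 67 > 54 → go right; 67 < 71 → go left; 67 < 68 → go left. Place as left child of 68.
Insert 43: 43 < 54 → go left; 43 < 53 → go left; 43 > 36 → go right; 43 < 44 → go left. Place as left child of 44.
Insert 65: 65 > 54 → go right; 65 < 71 → go left; 65 < 68 → go left; 65 < 67 → go left. Place as left child of 67.
Insert 37: 37 < 54 → go left; 37 < 53 → go left; 37 > 36 → go right; 37 < 44 → go left; 37 < 43 → go left. Place as left child of 43.
Insert 30: 30 < 54 → go left; 30 < 53 → go left; 30 < 36 → go left; 30 > 26 → go right. Place as right child of 26.
Insert 70: 70 > 54 → go right; 70 < 71 → go left; 70 > 68 → go right. Place as right child of 68.
Insert 34: 34 < 54 → go left; 34 < 53 → go left; 34 < 36 → go left; 34 > 26 → go right; 34 > 30 → go right. Place as right child of 30.
Insert 38: 38 < 54 → go left; 38 < 53 → go left; 38 > 36 → go right; 38 < 44 → go left; 38 < 43 → go left; 38 > 37 → go right. Place as right child of 37.
Insert 63: 63 > 54 → go right; 63 < 71 → go left; 63 < 68 → go left; 63 < 67 → go left; 63 < 65 → go left. Place as left child of 65.
Insert 72: 72 > 54 → go right; 72 > 71 → go right; 72 < 74 → go left. Place as left child of 74.
Insert 35: 35 < 54 → go left; 35 < 53 → go left; 35 < 36 → go left; 35 > 26 → go right; 35 > 30 → go right; 35 > 34 → go right. Place as right child of 34.
Insert 39: 39 < 54 → go left; 39 < 53 → go left; 39 > 36 → go right; 39 < 44 → go left; 39 < 43 → go left; 39 > 37 → go right; 39 > 38 → go right. Place as right child of 38.
Insert 20: 20 < 54 → go left; 20 < 53 → go left; 20 < 36 → go left; 20 < 26 → go left. Place as left child of 26.
Insert 66: 66 > 54 → go right; 66 < 71 → go left; 66 < 68 → go left; 66 < 67 → go left; 66 > 65 → go right. Place as right child of 65.

Path to 63: 54 → 71 → 68 → 67 → 65 → 63, which is 5 edges.

5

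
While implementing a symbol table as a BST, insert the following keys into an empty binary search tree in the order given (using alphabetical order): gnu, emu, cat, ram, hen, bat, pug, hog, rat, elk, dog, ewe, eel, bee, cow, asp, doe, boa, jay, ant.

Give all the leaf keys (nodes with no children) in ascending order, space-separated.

Insert gnu: tree is empty, so gnu becomes the root.
Insert emu: emu < gnu → go left. Place as left child of gnu.
Insert cat: cat < gnu → go left; cat < emu → go left. Place as left child of emu.
Insert ram: ram > gnu → go right. Place as right child of gnu.
Insert hen: hen > gnu → go right; hen < ram → go left. Place as left child of ram.
Insert bat: bat < gnu → go left; bat < emu → go left; bat < cat → go left. Place as left child of cat.
Insert pug: pug > gnu → go right; pug < ram → go left; pug > hen → go right. Place as right child of hen.
Insert hog: hog > gnu → go right; hog < ram → go left; hog > hen → go right; hog < pug → go left. Place as left child of pug.
Insert rat: rat > gnu → go right; rat > ram → go right. Place as right child of ram.
Insert elk: elk < gnu → go left; elk < emu → go left; elk > cat → go right. Place as right child of cat.
Insert dog: dog < gnu → go left; dog < emu → go left; dog > cat → go right; dog < elk → go left. Place as left child of elk.
Insert ewe: ewe < gnu → go left; ewe > emu → go right. Place as right child of emu.
Insert eel: eel < gnu → go left; eel < emu → go left; eel > cat → go right; eel < elk → go left; eel > dog → go right. Place as right child of dog.
Insert bee: bee < gnu → go left; bee < emu → go left; bee < cat → go left; bee > bat → go right. Place as right child of bat.
Insert cow: cow < gnu → go left; cow < emu → go left; cow > cat → go right; cow < elk → go left; cow < dog → go left. Place as left child of dog.
Insert asp: asp < gnu → go left; asp < emu → go left; asp < cat → go left; asp < bat → go left. Place as left child of bat.
Insert doe: doe < gnu → go left; doe < emu → go left; doe > cat → go right; doe < elk → go left; doe < dog → go left; doe > cow → go right. Place as right child of cow.
Insert boa: boa < gnu → go left; boa < emu → go left; boa < cat → go left; boa > bat → go right; boa > bee → go right. Place as right child of bee.
Insert jay: jay > gnu → go right; jay < ram → go left; jay > hen → go right; jay < pug → go left; jay > hog → go right. Place as right child of hog.
Insert ant: ant < gnu → go left; ant < emu → go left; ant < cat → go left; ant < bat → go left; ant < asp → go left. Place as left child of asp.

ant boa doe eel ewe jay rat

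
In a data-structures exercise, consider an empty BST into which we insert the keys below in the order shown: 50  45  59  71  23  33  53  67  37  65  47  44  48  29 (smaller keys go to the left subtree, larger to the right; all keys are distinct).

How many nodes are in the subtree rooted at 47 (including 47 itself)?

2

Resulting structure (node: left, right):
  50: L=45, R=59
  45: L=23, R=47
  59: L=53, R=71
  71: L=67, R=–
  23: L=–, R=33
  33: L=29, R=37
  53: L=–, R=–
  67: L=65, R=–
  37: L=–, R=44
  65: L=–, R=–
  47: L=–, R=48
  44: L=–, R=–
  48: L=–, R=–
  29: L=–, R=–

Subtree rooted at 47 contains: 47, 48 — 2 nodes.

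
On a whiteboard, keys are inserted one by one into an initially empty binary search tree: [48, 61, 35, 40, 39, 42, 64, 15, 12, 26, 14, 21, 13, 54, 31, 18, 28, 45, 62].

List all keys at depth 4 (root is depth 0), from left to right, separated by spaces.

14 21 31 45

Insert 48: tree is empty, so 48 becomes the root.
Insert 61: 61 > 48 → go right. Place as right child of 48.
Insert 35: 35 < 48 → go left. Place as left child of 48.
Insert 40: 40 < 48 → go left; 40 > 35 → go right. Place as right child of 35.
Insert 39: 39 < 48 → go left; 39 > 35 → go right; 39 < 40 → go left. Place as left child of 40.
Insert 42: 42 < 48 → go left; 42 > 35 → go right; 42 > 40 → go right. Place as right child of 40.
Insert 64: 64 > 48 → go right; 64 > 61 → go right. Place as right child of 61.
Insert 15: 15 < 48 → go left; 15 < 35 → go left. Place as left child of 35.
Insert 12: 12 < 48 → go left; 12 < 35 → go left; 12 < 15 → go left. Place as left child of 15.
Insert 26: 26 < 48 → go left; 26 < 35 → go left; 26 > 15 → go right. Place as right child of 15.
Insert 14: 14 < 48 → go left; 14 < 35 → go left; 14 < 15 → go left; 14 > 12 → go right. Place as right child of 12.
Insert 21: 21 < 48 → go left; 21 < 35 → go left; 21 > 15 → go right; 21 < 26 → go left. Place as left child of 26.
Insert 13: 13 < 48 → go left; 13 < 35 → go left; 13 < 15 → go left; 13 > 12 → go right; 13 < 14 → go left. Place as left child of 14.
Insert 54: 54 > 48 → go right; 54 < 61 → go left. Place as left child of 61.
Insert 31: 31 < 48 → go left; 31 < 35 → go left; 31 > 15 → go right; 31 > 26 → go right. Place as right child of 26.
Insert 18: 18 < 48 → go left; 18 < 35 → go left; 18 > 15 → go right; 18 < 26 → go left; 18 < 21 → go left. Place as left child of 21.
Insert 28: 28 < 48 → go left; 28 < 35 → go left; 28 > 15 → go right; 28 > 26 → go right; 28 < 31 → go left. Place as left child of 31.
Insert 45: 45 < 48 → go left; 45 > 35 → go right; 45 > 40 → go right; 45 > 42 → go right. Place as right child of 42.
Insert 62: 62 > 48 → go right; 62 > 61 → go right; 62 < 64 → go left. Place as left child of 64.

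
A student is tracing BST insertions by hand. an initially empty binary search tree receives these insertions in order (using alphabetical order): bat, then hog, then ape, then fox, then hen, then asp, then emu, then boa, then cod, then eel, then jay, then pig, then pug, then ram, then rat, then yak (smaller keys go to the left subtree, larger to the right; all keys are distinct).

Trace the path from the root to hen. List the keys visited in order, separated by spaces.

bat hog fox hen

Resulting structure (node: left, right):
  bat: L=ape, R=hog
  hog: L=fox, R=jay
  ape: L=–, R=asp
  fox: L=emu, R=hen
  hen: L=–, R=–
  asp: L=–, R=–
  emu: L=boa, R=–
  boa: L=–, R=cod
  cod: L=–, R=eel
  eel: L=–, R=–
  jay: L=–, R=pig
  pig: L=–, R=pug
  pug: L=–, R=ram
  ram: L=–, R=rat
  rat: L=–, R=yak
  yak: L=–, R=–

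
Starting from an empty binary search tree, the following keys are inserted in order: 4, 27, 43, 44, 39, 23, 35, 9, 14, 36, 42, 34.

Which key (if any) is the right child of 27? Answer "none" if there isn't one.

Resulting structure (node: left, right):
  4: L=–, R=27
  27: L=23, R=43
  43: L=39, R=44
  44: L=–, R=–
  39: L=35, R=42
  23: L=9, R=–
  35: L=34, R=36
  9: L=–, R=14
  14: L=–, R=–
  36: L=–, R=–
  42: L=–, R=–
  34: L=–, R=–

43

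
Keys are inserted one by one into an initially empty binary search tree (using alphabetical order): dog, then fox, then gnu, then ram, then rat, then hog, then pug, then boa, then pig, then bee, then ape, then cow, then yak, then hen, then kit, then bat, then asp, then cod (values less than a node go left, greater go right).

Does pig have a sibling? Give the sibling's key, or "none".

Insert dog: tree is empty, so dog becomes the root.
Insert fox: fox > dog → go right. Place as right child of dog.
Insert gnu: gnu > dog → go right; gnu > fox → go right. Place as right child of fox.
Insert ram: ram > dog → go right; ram > fox → go right; ram > gnu → go right. Place as right child of gnu.
Insert rat: rat > dog → go right; rat > fox → go right; rat > gnu → go right; rat > ram → go right. Place as right child of ram.
Insert hog: hog > dog → go right; hog > fox → go right; hog > gnu → go right; hog < ram → go left. Place as left child of ram.
Insert pug: pug > dog → go right; pug > fox → go right; pug > gnu → go right; pug < ram → go left; pug > hog → go right. Place as right child of hog.
Insert boa: boa < dog → go left. Place as left child of dog.
Insert pig: pig > dog → go right; pig > fox → go right; pig > gnu → go right; pig < ram → go left; pig > hog → go right; pig < pug → go left. Place as left child of pug.
Insert bee: bee < dog → go left; bee < boa → go left. Place as left child of boa.
Insert ape: ape < dog → go left; ape < boa → go left; ape < bee → go left. Place as left child of bee.
Insert cow: cow < dog → go left; cow > boa → go right. Place as right child of boa.
Insert yak: yak > dog → go right; yak > fox → go right; yak > gnu → go right; yak > ram → go right; yak > rat → go right. Place as right child of rat.
Insert hen: hen > dog → go right; hen > fox → go right; hen > gnu → go right; hen < ram → go left; hen < hog → go left. Place as left child of hog.
Insert kit: kit > dog → go right; kit > fox → go right; kit > gnu → go right; kit < ram → go left; kit > hog → go right; kit < pug → go left; kit < pig → go left. Place as left child of pig.
Insert bat: bat < dog → go left; bat < boa → go left; bat < bee → go left; bat > ape → go right. Place as right child of ape.
Insert asp: asp < dog → go left; asp < boa → go left; asp < bee → go left; asp > ape → go right; asp < bat → go left. Place as left child of bat.
Insert cod: cod < dog → go left; cod > boa → go right; cod < cow → go left. Place as left child of cow.

pig's parent is pug, which has only one child.

none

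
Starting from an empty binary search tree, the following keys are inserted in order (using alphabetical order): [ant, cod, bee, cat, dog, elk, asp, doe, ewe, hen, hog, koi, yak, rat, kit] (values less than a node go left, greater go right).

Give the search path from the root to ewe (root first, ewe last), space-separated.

Resulting structure (node: left, right):
  ant: L=–, R=cod
  cod: L=bee, R=dog
  bee: L=asp, R=cat
  cat: L=–, R=–
  dog: L=doe, R=elk
  elk: L=–, R=ewe
  asp: L=–, R=–
  doe: L=–, R=–
  ewe: L=–, R=hen
  hen: L=–, R=hog
  hog: L=–, R=koi
  koi: L=kit, R=yak
  yak: L=rat, R=–
  rat: L=–, R=–
  kit: L=–, R=–

ant cod dog elk ewe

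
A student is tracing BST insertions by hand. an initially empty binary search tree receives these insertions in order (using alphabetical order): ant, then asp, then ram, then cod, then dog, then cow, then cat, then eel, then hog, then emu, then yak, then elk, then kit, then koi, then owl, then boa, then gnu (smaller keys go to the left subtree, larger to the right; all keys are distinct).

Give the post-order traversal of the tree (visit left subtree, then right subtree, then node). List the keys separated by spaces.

ant: root
asp: right child of ant (depth 1)
ram: right child of asp (depth 2)
cod: left child of ram (depth 3)
dog: right child of cod (depth 4)
cow: left child of dog (depth 5)
cat: left child of cod (depth 4)
eel: right child of dog (depth 5)
hog: right child of eel (depth 6)
emu: left child of hog (depth 7)
yak: right child of ram (depth 3)
elk: left child of emu (depth 8)
kit: right child of hog (depth 7)
koi: right child of kit (depth 8)
owl: right child of koi (depth 9)
boa: left child of cat (depth 5)
gnu: right child of emu (depth 8)

boa cat cow elk gnu emu owl koi kit hog eel dog cod yak ram asp ant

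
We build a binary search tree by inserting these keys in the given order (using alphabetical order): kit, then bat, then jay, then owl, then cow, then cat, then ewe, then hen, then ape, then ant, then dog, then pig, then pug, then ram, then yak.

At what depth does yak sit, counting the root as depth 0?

kit: root
bat: left child of kit (depth 1)
jay: right child of bat (depth 2)
owl: right child of kit (depth 1)
cow: left child of jay (depth 3)
cat: left child of cow (depth 4)
ewe: right child of cow (depth 4)
hen: right child of ewe (depth 5)
ape: left child of bat (depth 2)
ant: left child of ape (depth 3)
dog: left child of ewe (depth 5)
pig: right child of owl (depth 2)
pug: right child of pig (depth 3)
ram: right child of pug (depth 4)
yak: right child of ram (depth 5)

Path to yak: kit → owl → pig → pug → ram → yak, which is 5 edges.

5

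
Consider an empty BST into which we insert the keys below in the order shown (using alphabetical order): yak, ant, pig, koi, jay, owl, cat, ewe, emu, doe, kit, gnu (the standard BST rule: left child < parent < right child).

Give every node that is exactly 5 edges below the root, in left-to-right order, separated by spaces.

cat kit

Insert yak: tree is empty, so yak becomes the root.
Insert ant: ant < yak → go left. Place as left child of yak.
Insert pig: pig < yak → go left; pig > ant → go right. Place as right child of ant.
Insert koi: koi < yak → go left; koi > ant → go right; koi < pig → go left. Place as left child of pig.
Insert jay: jay < yak → go left; jay > ant → go right; jay < pig → go left; jay < koi → go left. Place as left child of koi.
Insert owl: owl < yak → go left; owl > ant → go right; owl < pig → go left; owl > koi → go right. Place as right child of koi.
Insert cat: cat < yak → go left; cat > ant → go right; cat < pig → go left; cat < koi → go left; cat < jay → go left. Place as left child of jay.
Insert ewe: ewe < yak → go left; ewe > ant → go right; ewe < pig → go left; ewe < koi → go left; ewe < jay → go left; ewe > cat → go right. Place as right child of cat.
Insert emu: emu < yak → go left; emu > ant → go right; emu < pig → go left; emu < koi → go left; emu < jay → go left; emu > cat → go right; emu < ewe → go left. Place as left child of ewe.
Insert doe: doe < yak → go left; doe > ant → go right; doe < pig → go left; doe < koi → go left; doe < jay → go left; doe > cat → go right; doe < ewe → go left; doe < emu → go left. Place as left child of emu.
Insert kit: kit < yak → go left; kit > ant → go right; kit < pig → go left; kit < koi → go left; kit > jay → go right. Place as right child of jay.
Insert gnu: gnu < yak → go left; gnu > ant → go right; gnu < pig → go left; gnu < koi → go left; gnu < jay → go left; gnu > cat → go right; gnu > ewe → go right. Place as right child of ewe.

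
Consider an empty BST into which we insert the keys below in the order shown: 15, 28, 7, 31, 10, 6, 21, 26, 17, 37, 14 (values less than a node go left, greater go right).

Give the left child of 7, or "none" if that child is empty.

Insert 15: tree is empty, so 15 becomes the root.
Insert 28: 28 > 15 → go right. Place as right child of 15.
Insert 7: 7 < 15 → go left. Place as left child of 15.
Insert 31: 31 > 15 → go right; 31 > 28 → go right. Place as right child of 28.
Insert 10: 10 < 15 → go left; 10 > 7 → go right. Place as right child of 7.
Insert 6: 6 < 15 → go left; 6 < 7 → go left. Place as left child of 7.
Insert 21: 21 > 15 → go right; 21 < 28 → go left. Place as left child of 28.
Insert 26: 26 > 15 → go right; 26 < 28 → go left; 26 > 21 → go right. Place as right child of 21.
Insert 17: 17 > 15 → go right; 17 < 28 → go left; 17 < 21 → go left. Place as left child of 21.
Insert 37: 37 > 15 → go right; 37 > 28 → go right; 37 > 31 → go right. Place as right child of 31.
Insert 14: 14 < 15 → go left; 14 > 7 → go right; 14 > 10 → go right. Place as right child of 10.

6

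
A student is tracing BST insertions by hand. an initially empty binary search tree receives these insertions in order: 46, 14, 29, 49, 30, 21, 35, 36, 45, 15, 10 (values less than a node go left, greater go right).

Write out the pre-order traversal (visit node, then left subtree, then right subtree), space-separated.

46: root
14: left child of 46 (depth 1)
29: right child of 14 (depth 2)
49: right child of 46 (depth 1)
30: right child of 29 (depth 3)
21: left child of 29 (depth 3)
35: right child of 30 (depth 4)
36: right child of 35 (depth 5)
45: right child of 36 (depth 6)
15: left child of 21 (depth 4)
10: left child of 14 (depth 2)

46 14 10 29 21 15 30 35 36 45 49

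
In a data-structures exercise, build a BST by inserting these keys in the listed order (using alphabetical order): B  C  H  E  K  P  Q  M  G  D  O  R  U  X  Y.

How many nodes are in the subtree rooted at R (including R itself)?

B: root
C: right child of B (depth 1)
H: right child of C (depth 2)
E: left child of H (depth 3)
K: right child of H (depth 3)
P: right child of K (depth 4)
Q: right child of P (depth 5)
M: left child of P (depth 5)
G: right child of E (depth 4)
D: left child of E (depth 4)
O: right child of M (depth 6)
R: right child of Q (depth 6)
U: right child of R (depth 7)
X: right child of U (depth 8)
Y: right child of X (depth 9)

Subtree rooted at R contains: R, U, X, Y — 4 nodes.

4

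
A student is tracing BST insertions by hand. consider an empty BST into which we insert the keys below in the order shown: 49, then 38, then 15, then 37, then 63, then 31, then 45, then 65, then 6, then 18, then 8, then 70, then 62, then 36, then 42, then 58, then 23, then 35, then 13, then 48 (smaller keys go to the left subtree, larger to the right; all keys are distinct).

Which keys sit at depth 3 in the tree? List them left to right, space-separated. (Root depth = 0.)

6 37 42 48 58 70

Insert 49: tree is empty, so 49 becomes the root.
Insert 38: 38 < 49 → go left. Place as left child of 49.
Insert 15: 15 < 49 → go left; 15 < 38 → go left. Place as left child of 38.
Insert 37: 37 < 49 → go left; 37 < 38 → go left; 37 > 15 → go right. Place as right child of 15.
Insert 63: 63 > 49 → go right. Place as right child of 49.
Insert 31: 31 < 49 → go left; 31 < 38 → go left; 31 > 15 → go right; 31 < 37 → go left. Place as left child of 37.
Insert 45: 45 < 49 → go left; 45 > 38 → go right. Place as right child of 38.
Insert 65: 65 > 49 → go right; 65 > 63 → go right. Place as right child of 63.
Insert 6: 6 < 49 → go left; 6 < 38 → go left; 6 < 15 → go left. Place as left child of 15.
Insert 18: 18 < 49 → go left; 18 < 38 → go left; 18 > 15 → go right; 18 < 37 → go left; 18 < 31 → go left. Place as left child of 31.
Insert 8: 8 < 49 → go left; 8 < 38 → go left; 8 < 15 → go left; 8 > 6 → go right. Place as right child of 6.
Insert 70: 70 > 49 → go right; 70 > 63 → go right; 70 > 65 → go right. Place as right child of 65.
Insert 62: 62 > 49 → go right; 62 < 63 → go left. Place as left child of 63.
Insert 36: 36 < 49 → go left; 36 < 38 → go left; 36 > 15 → go right; 36 < 37 → go left; 36 > 31 → go right. Place as right child of 31.
Insert 42: 42 < 49 → go left; 42 > 38 → go right; 42 < 45 → go left. Place as left child of 45.
Insert 58: 58 > 49 → go right; 58 < 63 → go left; 58 < 62 → go left. Place as left child of 62.
Insert 23: 23 < 49 → go left; 23 < 38 → go left; 23 > 15 → go right; 23 < 37 → go left; 23 < 31 → go left; 23 > 18 → go right. Place as right child of 18.
Insert 35: 35 < 49 → go left; 35 < 38 → go left; 35 > 15 → go right; 35 < 37 → go left; 35 > 31 → go right; 35 < 36 → go left. Place as left child of 36.
Insert 13: 13 < 49 → go left; 13 < 38 → go left; 13 < 15 → go left; 13 > 6 → go right; 13 > 8 → go right. Place as right child of 8.
Insert 48: 48 < 49 → go left; 48 > 38 → go right; 48 > 45 → go right. Place as right child of 45.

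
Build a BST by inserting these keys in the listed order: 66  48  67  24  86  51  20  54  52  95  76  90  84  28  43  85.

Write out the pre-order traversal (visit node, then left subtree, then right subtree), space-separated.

Insert 66: tree is empty, so 66 becomes the root.
Insert 48: 48 < 66 → go left. Place as left child of 66.
Insert 67: 67 > 66 → go right. Place as right child of 66.
Insert 24: 24 < 66 → go left; 24 < 48 → go left. Place as left child of 48.
Insert 86: 86 > 66 → go right; 86 > 67 → go right. Place as right child of 67.
Insert 51: 51 < 66 → go left; 51 > 48 → go right. Place as right child of 48.
Insert 20: 20 < 66 → go left; 20 < 48 → go left; 20 < 24 → go left. Place as left child of 24.
Insert 54: 54 < 66 → go left; 54 > 48 → go right; 54 > 51 → go right. Place as right child of 51.
Insert 52: 52 < 66 → go left; 52 > 48 → go right; 52 > 51 → go right; 52 < 54 → go left. Place as left child of 54.
Insert 95: 95 > 66 → go right; 95 > 67 → go right; 95 > 86 → go right. Place as right child of 86.
Insert 76: 76 > 66 → go right; 76 > 67 → go right; 76 < 86 → go left. Place as left child of 86.
Insert 90: 90 > 66 → go right; 90 > 67 → go right; 90 > 86 → go right; 90 < 95 → go left. Place as left child of 95.
Insert 84: 84 > 66 → go right; 84 > 67 → go right; 84 < 86 → go left; 84 > 76 → go right. Place as right child of 76.
Insert 28: 28 < 66 → go left; 28 < 48 → go left; 28 > 24 → go right. Place as right child of 24.
Insert 43: 43 < 66 → go left; 43 < 48 → go left; 43 > 24 → go right; 43 > 28 → go right. Place as right child of 28.
Insert 85: 85 > 66 → go right; 85 > 67 → go right; 85 < 86 → go left; 85 > 76 → go right; 85 > 84 → go right. Place as right child of 84.

66 48 24 20 28 43 51 54 52 67 86 76 84 85 95 90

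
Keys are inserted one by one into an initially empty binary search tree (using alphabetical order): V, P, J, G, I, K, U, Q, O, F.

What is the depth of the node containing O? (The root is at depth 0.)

4

Insert V: tree is empty, so V becomes the root.
Insert P: P < V → go left. Place as left child of V.
Insert J: J < V → go left; J < P → go left. Place as left child of P.
Insert G: G < V → go left; G < P → go left; G < J → go left. Place as left child of J.
Insert I: I < V → go left; I < P → go left; I < J → go left; I > G → go right. Place as right child of G.
Insert K: K < V → go left; K < P → go left; K > J → go right. Place as right child of J.
Insert U: U < V → go left; U > P → go right. Place as right child of P.
Insert Q: Q < V → go left; Q > P → go right; Q < U → go left. Place as left child of U.
Insert O: O < V → go left; O < P → go left; O > J → go right; O > K → go right. Place as right child of K.
Insert F: F < V → go left; F < P → go left; F < J → go left; F < G → go left. Place as left child of G.

Path to O: V → P → J → K → O, which is 4 edges.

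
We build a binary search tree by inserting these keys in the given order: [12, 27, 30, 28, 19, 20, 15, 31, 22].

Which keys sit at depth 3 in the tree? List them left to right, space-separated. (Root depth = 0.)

Resulting structure (node: left, right):
  12: L=–, R=27
  27: L=19, R=30
  30: L=28, R=31
  28: L=–, R=–
  19: L=15, R=20
  20: L=–, R=22
  15: L=–, R=–
  31: L=–, R=–
  22: L=–, R=–

15 20 28 31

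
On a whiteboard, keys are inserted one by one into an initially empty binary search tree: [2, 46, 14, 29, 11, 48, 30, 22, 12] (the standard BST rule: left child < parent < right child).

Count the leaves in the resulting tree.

2: root
46: right child of 2 (depth 1)
14: left child of 46 (depth 2)
29: right child of 14 (depth 3)
11: left child of 14 (depth 3)
48: right child of 46 (depth 2)
30: right child of 29 (depth 4)
22: left child of 29 (depth 4)
12: right child of 11 (depth 4)

Leaves: 12, 22, 30, 48 — 4 in total.

4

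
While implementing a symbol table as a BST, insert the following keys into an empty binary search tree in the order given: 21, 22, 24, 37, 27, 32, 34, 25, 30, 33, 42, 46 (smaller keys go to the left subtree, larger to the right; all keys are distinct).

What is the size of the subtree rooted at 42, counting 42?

2

Resulting structure (node: left, right):
  21: L=–, R=22
  22: L=–, R=24
  24: L=–, R=37
  37: L=27, R=42
  27: L=25, R=32
  32: L=30, R=34
  34: L=33, R=–
  25: L=–, R=–
  30: L=–, R=–
  33: L=–, R=–
  42: L=–, R=46
  46: L=–, R=–

Subtree rooted at 42 contains: 42, 46 — 2 nodes.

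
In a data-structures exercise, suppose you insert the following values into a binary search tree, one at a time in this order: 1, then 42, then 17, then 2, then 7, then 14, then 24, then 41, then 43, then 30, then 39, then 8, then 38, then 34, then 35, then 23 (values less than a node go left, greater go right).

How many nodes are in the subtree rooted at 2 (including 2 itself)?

Insert 1: tree is empty, so 1 becomes the root.
Insert 42: 42 > 1 → go right. Place as right child of 1.
Insert 17: 17 > 1 → go right; 17 < 42 → go left. Place as left child of 42.
Insert 2: 2 > 1 → go right; 2 < 42 → go left; 2 < 17 → go left. Place as left child of 17.
Insert 7: 7 > 1 → go right; 7 < 42 → go left; 7 < 17 → go left; 7 > 2 → go right. Place as right child of 2.
Insert 14: 14 > 1 → go right; 14 < 42 → go left; 14 < 17 → go left; 14 > 2 → go right; 14 > 7 → go right. Place as right child of 7.
Insert 24: 24 > 1 → go right; 24 < 42 → go left; 24 > 17 → go right. Place as right child of 17.
Insert 41: 41 > 1 → go right; 41 < 42 → go left; 41 > 17 → go right; 41 > 24 → go right. Place as right child of 24.
Insert 43: 43 > 1 → go right; 43 > 42 → go right. Place as right child of 42.
Insert 30: 30 > 1 → go right; 30 < 42 → go left; 30 > 17 → go right; 30 > 24 → go right; 30 < 41 → go left. Place as left child of 41.
Insert 39: 39 > 1 → go right; 39 < 42 → go left; 39 > 17 → go right; 39 > 24 → go right; 39 < 41 → go left; 39 > 30 → go right. Place as right child of 30.
Insert 8: 8 > 1 → go right; 8 < 42 → go left; 8 < 17 → go left; 8 > 2 → go right; 8 > 7 → go right; 8 < 14 → go left. Place as left child of 14.
Insert 38: 38 > 1 → go right; 38 < 42 → go left; 38 > 17 → go right; 38 > 24 → go right; 38 < 41 → go left; 38 > 30 → go right; 38 < 39 → go left. Place as left child of 39.
Insert 34: 34 > 1 → go right; 34 < 42 → go left; 34 > 17 → go right; 34 > 24 → go right; 34 < 41 → go left; 34 > 30 → go right; 34 < 39 → go left; 34 < 38 → go left. Place as left child of 38.
Insert 35: 35 > 1 → go right; 35 < 42 → go left; 35 > 17 → go right; 35 > 24 → go right; 35 < 41 → go left; 35 > 30 → go right; 35 < 39 → go left; 35 < 38 → go left; 35 > 34 → go right. Place as right child of 34.
Insert 23: 23 > 1 → go right; 23 < 42 → go left; 23 > 17 → go right; 23 < 24 → go left. Place as left child of 24.

Subtree rooted at 2 contains: 2, 7, 14, 8 — 4 nodes.

4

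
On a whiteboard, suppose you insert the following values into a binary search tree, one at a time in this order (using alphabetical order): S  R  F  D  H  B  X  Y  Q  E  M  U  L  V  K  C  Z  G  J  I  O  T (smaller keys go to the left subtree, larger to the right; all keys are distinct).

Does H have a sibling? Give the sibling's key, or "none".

Insert S: tree is empty, so S becomes the root.
Insert R: R < S → go left. Place as left child of S.
Insert F: F < S → go left; F < R → go left. Place as left child of R.
Insert D: D < S → go left; D < R → go left; D < F → go left. Place as left child of F.
Insert H: H < S → go left; H < R → go left; H > F → go right. Place as right child of F.
Insert B: B < S → go left; B < R → go left; B < F → go left; B < D → go left. Place as left child of D.
Insert X: X > S → go right. Place as right child of S.
Insert Y: Y > S → go right; Y > X → go right. Place as right child of X.
Insert Q: Q < S → go left; Q < R → go left; Q > F → go right; Q > H → go right. Place as right child of H.
Insert E: E < S → go left; E < R → go left; E < F → go left; E > D → go right. Place as right child of D.
Insert M: M < S → go left; M < R → go left; M > F → go right; M > H → go right; M < Q → go left. Place as left child of Q.
Insert U: U > S → go right; U < X → go left. Place as left child of X.
Insert L: L < S → go left; L < R → go left; L > F → go right; L > H → go right; L < Q → go left; L < M → go left. Place as left child of M.
Insert V: V > S → go right; V < X → go left; V > U → go right. Place as right child of U.
Insert K: K < S → go left; K < R → go left; K > F → go right; K > H → go right; K < Q → go left; K < M → go left; K < L → go left. Place as left child of L.
Insert C: C < S → go left; C < R → go left; C < F → go left; C < D → go left; C > B → go right. Place as right child of B.
Insert Z: Z > S → go right; Z > X → go right; Z > Y → go right. Place as right child of Y.
Insert G: G < S → go left; G < R → go left; G > F → go right; G < H → go left. Place as left child of H.
Insert J: J < S → go left; J < R → go left; J > F → go right; J > H → go right; J < Q → go left; J < M → go left; J < L → go left; J < K → go left. Place as left child of K.
Insert I: I < S → go left; I < R → go left; I > F → go right; I > H → go right; I < Q → go left; I < M → go left; I < L → go left; I < K → go left; I < J → go left. Place as left child of J.
Insert O: O < S → go left; O < R → go left; O > F → go right; O > H → go right; O < Q → go left; O > M → go right. Place as right child of M.
Insert T: T > S → go right; T < X → go left; T < U → go left. Place as left child of U.

H's parent is F; the other child of F is D.

D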